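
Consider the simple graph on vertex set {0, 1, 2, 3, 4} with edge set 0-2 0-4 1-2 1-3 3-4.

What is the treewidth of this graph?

2

A width-2 tree decomposition is:
Bags: B1 = {0, 3, 4}  B2 = {0, 2, 3}  B3 = {1, 2, 3}
Tree: B1–B2, B2–B3
Every bag has size at most 3, so the width is 3 − 1 = 2 and tw(G) ≤ 2. For the lower bound, G contains the cycle 3–4–0–2–1–3, so G is not a forest; only forests have treewidth ≤ 1, hence tw(G) ≥ 2. Hence tw(G) = 2 exactly.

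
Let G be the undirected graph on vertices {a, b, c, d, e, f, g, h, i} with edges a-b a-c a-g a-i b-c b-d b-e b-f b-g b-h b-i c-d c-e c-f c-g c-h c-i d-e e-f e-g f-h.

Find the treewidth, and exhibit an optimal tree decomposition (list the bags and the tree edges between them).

Treewidth 3.
Bags: B1 = {b, c, e, g}  B2 = {b, c, e, f}  B3 = {a, b, c, g}  B4 = {b, c, d, e}  B5 = {a, b, c, i}  B6 = {b, c, f, h}
Tree: B1–B2, B1–B3, B1–B4, B3–B5, B2–B6

Each bag holds 4 vertices, so the decomposition has width 3, which upper-bounds the treewidth. On the other hand G contains the 4-clique {b, c, d, e}. A clique must lie in a single bag of any decomposition, so no decomposition can have width below 3. Hence tw(G) = 3 exactly.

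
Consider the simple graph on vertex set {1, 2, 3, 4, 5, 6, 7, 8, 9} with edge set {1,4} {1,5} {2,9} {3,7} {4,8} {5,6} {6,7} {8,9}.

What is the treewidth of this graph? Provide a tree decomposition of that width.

Treewidth 1.
One optimal decomposition is:
Bags: B1 = {2, 9}  B2 = {8, 9}  B3 = {4, 8}  B4 = {1, 4}  B5 = {1, 5}  B6 = {5, 6}  B7 = {6, 7}  B8 = {3, 7}
Tree: B1–B2, B2–B3, B3–B4, B4–B5, B5–B6, B6–B7, B7–B8

Every bag has size at most 2, so the width is 2 − 1 = 1 and tw(G) ≤ 1. Any graph with an edge has treewidth ≥ 1, and G has the edge 2–9. Therefore the treewidth is 1.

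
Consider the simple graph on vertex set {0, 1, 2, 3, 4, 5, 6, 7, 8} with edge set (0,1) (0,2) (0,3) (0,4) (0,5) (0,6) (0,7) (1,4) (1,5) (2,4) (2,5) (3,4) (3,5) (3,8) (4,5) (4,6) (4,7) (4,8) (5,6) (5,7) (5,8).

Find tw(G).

3

A width-3 tree decomposition is:
Bags: B1 = {0, 3, 4, 5}  B2 = {0, 2, 4, 5}  B3 = {0, 4, 5, 6}  B4 = {0, 1, 4, 5}  B5 = {3, 4, 5, 8}  B6 = {0, 4, 5, 7}
Tree: B1–B2, B2–B3, B3–B4, B1–B5, B3–B6
The largest bag has 4 vertices, giving width 3; this decomposition certifies tw(G) ≤ 3. Conversely, {0, 1, 4, 5} is a clique of size 4, and the vertices of any clique must share a bag in every tree decomposition; so some bag has ≥ 4 vertices and tw(G) ≥ 3. Combining the bounds, tw(G) = 3.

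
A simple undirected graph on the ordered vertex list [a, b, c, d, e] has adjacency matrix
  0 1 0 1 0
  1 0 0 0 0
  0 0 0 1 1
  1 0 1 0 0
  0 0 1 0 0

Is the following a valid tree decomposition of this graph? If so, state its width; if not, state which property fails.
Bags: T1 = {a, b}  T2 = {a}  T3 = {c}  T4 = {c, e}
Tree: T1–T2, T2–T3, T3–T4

No — vertex d appears in no bag.

A tree decomposition must satisfy three properties: every vertex lies in some bag; for every edge, both endpoints lie together in some bag; and for every vertex, the bags containing it form a connected subtree. Here vertex d appears in no bag, so the decomposition is invalid.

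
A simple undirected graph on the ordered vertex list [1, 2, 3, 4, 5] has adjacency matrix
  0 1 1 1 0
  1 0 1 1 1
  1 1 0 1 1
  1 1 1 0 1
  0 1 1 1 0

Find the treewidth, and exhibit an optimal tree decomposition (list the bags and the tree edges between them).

Treewidth 3.
One such decomposition:
Bags: B1 = {1, 2, 3, 4}  B2 = {2, 3, 4, 5}
Tree: B1–B2

Each bag holds 4 vertices, so the decomposition has width 3, which upper-bounds the treewidth. Conversely, {1, 2, 3, 4} is a clique of size 4, and the vertices of any clique must share a bag in every tree decomposition; so some bag has ≥ 4 vertices and tw(G) ≥ 3. Therefore the treewidth is 3.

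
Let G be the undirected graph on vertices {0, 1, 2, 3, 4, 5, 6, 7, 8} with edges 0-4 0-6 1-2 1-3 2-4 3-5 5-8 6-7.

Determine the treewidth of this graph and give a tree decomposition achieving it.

Every bag has size at most 2, so the width is 2 − 1 = 1 and tw(G) ≤ 1. Since G has at least one edge (e.g. 7–6), it is not an edgeless graph, so tw(G) ≥ 1. The upper and lower bounds meet at 1, so that is the treewidth.

Treewidth 1.
Bags: B1 = {6, 7}  B2 = {0, 6}  B3 = {0, 4}  B4 = {2, 4}  B5 = {1, 2}  B6 = {1, 3}  B7 = {3, 5}  B8 = {5, 8}
Tree: B1–B2, B2–B3, B3–B4, B4–B5, B5–B6, B6–B7, B7–B8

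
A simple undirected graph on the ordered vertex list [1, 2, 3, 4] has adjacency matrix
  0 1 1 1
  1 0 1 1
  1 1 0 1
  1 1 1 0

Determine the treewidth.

A width-3 tree decomposition is:
Bags: B1 = {1, 2, 3, 4}
Tree: (single bag)
With just one bag of size 4, the width is 4 − 1 = 3, so tw(G) ≤ 3. Conversely, {1, 2, 3, 4} is a clique of size 4, and the vertices of any clique must share a bag in every tree decomposition; so some bag has ≥ 4 vertices and tw(G) ≥ 3. Hence tw(G) = 3 exactly.

3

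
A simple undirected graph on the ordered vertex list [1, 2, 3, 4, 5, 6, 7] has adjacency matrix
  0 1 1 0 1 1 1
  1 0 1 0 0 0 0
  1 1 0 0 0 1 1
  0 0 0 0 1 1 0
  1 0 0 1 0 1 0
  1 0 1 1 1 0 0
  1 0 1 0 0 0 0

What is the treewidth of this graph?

A width-2 tree decomposition is:
Bags: B1 = {1, 5, 6}  B2 = {4, 5, 6}  B3 = {1, 3, 6}  B4 = {1, 2, 3}  B5 = {1, 3, 7}
Tree: B1–B2, B1–B3, B3–B4, B4–B5
Each bag holds 3 vertices, so the decomposition has width 2, which upper-bounds the treewidth. On the other hand G contains the 3-clique {1, 2, 3}. A clique must lie in a single bag of any decomposition, so no decomposition can have width below 2. Therefore the treewidth is 2.

2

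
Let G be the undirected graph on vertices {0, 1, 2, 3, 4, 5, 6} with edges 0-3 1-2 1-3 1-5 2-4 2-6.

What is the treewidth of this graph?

A width-1 tree decomposition is:
Bags: B1 = {2, 4}  B2 = {2, 6}  B3 = {1, 2}  B4 = {1, 3}  B5 = {1, 5}  B6 = {0, 3}
Tree: B1–B2, B2–B3, B3–B4, B4–B5, B4–B6
Each bag holds 2 vertices, so the decomposition has width 1, which upper-bounds the treewidth. G has an edge, so its treewidth is at least 1. Therefore the treewidth is 1.

1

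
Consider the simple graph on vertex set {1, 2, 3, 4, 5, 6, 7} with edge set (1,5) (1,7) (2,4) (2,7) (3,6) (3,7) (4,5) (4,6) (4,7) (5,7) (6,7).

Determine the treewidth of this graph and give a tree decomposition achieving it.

Treewidth 2.
Bags: B1 = {2, 4, 7}  B2 = {4, 6, 7}  B3 = {4, 5, 7}  B4 = {1, 5, 7}  B5 = {3, 6, 7}
Tree: B1–B2, B1–B3, B3–B4, B2–B5

The largest bag has 3 vertices, giving width 2; this decomposition certifies tw(G) ≤ 2. Conversely, {1, 5, 7} is a clique of size 3, and the vertices of any clique must share a bag in every tree decomposition; so some bag has ≥ 3 vertices and tw(G) ≥ 2. The upper and lower bounds meet at 2, so that is the treewidth.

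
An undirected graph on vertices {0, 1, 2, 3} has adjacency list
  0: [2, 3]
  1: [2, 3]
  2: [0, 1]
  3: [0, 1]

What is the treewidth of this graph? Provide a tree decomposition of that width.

Treewidth 2.
Bags: B1 = {0, 1, 3}  B2 = {0, 1, 2}
Tree: B1–B2

Every bag has size at most 3, so the width is 3 − 1 = 2 and tw(G) ≤ 2. Since 1–3–0–2–1 is a cycle in G, G is not acyclic. Forests are exactly the graphs of treewidth ≤ 1, so tw(G) ≥ 2. Hence tw(G) = 2 exactly.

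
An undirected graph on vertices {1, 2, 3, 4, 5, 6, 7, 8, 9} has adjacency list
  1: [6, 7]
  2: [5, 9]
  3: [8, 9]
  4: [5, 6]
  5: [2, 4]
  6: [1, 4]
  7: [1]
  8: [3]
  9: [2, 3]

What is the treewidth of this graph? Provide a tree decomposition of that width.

The largest bag has 2 vertices, giving width 1; this decomposition certifies tw(G) ≤ 1. Since G has at least one edge (e.g. 7–1), it is not an edgeless graph, so tw(G) ≥ 1. Combining the bounds, tw(G) = 1.

Treewidth 1.
One such decomposition:
Bags: B1 = {1, 7}  B2 = {1, 6}  B3 = {4, 6}  B4 = {4, 5}  B5 = {2, 5}  B6 = {2, 9}  B7 = {3, 9}  B8 = {3, 8}
Tree: B1–B2, B2–B3, B3–B4, B4–B5, B5–B6, B6–B7, B7–B8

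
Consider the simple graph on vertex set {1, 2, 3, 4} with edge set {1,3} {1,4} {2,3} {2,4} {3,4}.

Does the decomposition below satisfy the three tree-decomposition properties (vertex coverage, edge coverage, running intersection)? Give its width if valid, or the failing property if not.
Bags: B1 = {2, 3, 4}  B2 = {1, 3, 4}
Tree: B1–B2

Yes; width 2.

Checking the three conditions: (i) the bags cover all of {1, 2, 3, 4}; (ii) for each edge, some bag contains both endpoints; (iii) the bags containing any fixed vertex form a subtree. All hold, so the decomposition is valid with width 3 − 1 = 2.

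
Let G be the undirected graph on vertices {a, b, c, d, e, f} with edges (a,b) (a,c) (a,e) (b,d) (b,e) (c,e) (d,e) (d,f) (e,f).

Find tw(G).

2

A width-2 tree decomposition is:
Bags: B1 = {a, b, e}  B2 = {a, c, e}  B3 = {b, d, e}  B4 = {d, e, f}
Tree: B1–B2, B1–B3, B3–B4
Every bag has size at most 3, so the width is 3 − 1 = 2 and tw(G) ≤ 2. For the lower bound, the 3 vertices {d, e, f} are pairwise adjacent, and any tree decomposition puts a clique entirely inside one bag — forcing width ≥ 2. Hence tw(G) = 2 exactly.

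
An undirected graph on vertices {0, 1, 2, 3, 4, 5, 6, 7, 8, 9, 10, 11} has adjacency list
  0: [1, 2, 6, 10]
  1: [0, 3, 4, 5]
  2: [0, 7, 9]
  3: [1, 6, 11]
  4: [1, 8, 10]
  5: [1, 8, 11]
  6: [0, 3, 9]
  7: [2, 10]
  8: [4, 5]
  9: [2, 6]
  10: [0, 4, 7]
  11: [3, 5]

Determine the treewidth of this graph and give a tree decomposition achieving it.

Treewidth 3.
Bags: B1 = {4, 5, 8, 11}  B2 = {1, 4, 5, 11}  B3 = {1, 3, 4, 11}  B4 = {1, 3, 4, 10}  B5 = {0, 1, 3, 10}  B6 = {0, 3, 6, 10}  B7 = {0, 6, 7, 10}  B8 = {0, 2, 6, 7}  B9 = {2, 6, 7, 9}
Tree: B1–B2, B2–B3, B3–B4, B4–B5, B5–B6, B6–B7, B7–B8, B8–B9

Each bag holds 4 vertices, so the decomposition has width 3, which upper-bounds the treewidth. For the lower bound: the 4 vertex sets {5,8,11}, {4}, {1}, {0,3,6,10} are disjoint, each induces a connected subgraph, and every pair is joined by at least one edge of G. Contracting each set to a single vertex therefore yields K_{4} as a minor, and since treewidth is minor-monotone, tw(G) ≥ tw(K_{4}) = 3. Hence tw(G) = 3 exactly.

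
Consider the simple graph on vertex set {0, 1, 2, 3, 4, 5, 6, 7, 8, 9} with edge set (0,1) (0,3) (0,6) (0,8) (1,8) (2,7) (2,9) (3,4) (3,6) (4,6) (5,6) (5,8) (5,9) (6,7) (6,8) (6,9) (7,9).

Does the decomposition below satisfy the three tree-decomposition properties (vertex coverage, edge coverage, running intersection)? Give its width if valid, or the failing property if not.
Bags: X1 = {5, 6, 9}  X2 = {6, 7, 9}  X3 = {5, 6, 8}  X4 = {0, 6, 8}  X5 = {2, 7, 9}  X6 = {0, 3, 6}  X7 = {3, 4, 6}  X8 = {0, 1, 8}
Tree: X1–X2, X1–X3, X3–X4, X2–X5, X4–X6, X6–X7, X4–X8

Vertex coverage: the bags together contain {0, 1, 2, 3, 4, 5, 6, 7, 8, 9}, the full vertex set. Edge coverage: each edge of G has both endpoints in at least one bag. Running intersection: for every vertex, the bags containing it form a connected subtree. All three properties hold, so this is a valid tree decomposition of width max|bag| − 1 = 2, and hence tw(G) ≤ 2.

Yes; width 2.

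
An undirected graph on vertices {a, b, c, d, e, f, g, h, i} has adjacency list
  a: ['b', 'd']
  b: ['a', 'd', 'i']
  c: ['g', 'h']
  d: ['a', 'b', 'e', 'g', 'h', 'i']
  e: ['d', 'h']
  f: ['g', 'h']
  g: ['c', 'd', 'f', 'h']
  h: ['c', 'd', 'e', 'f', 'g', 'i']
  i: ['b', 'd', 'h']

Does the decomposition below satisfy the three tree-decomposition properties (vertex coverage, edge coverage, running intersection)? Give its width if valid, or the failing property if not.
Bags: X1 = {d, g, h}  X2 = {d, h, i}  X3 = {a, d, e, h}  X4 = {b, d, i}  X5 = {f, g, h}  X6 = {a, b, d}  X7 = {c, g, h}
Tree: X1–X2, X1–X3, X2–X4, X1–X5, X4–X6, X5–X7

A tree decomposition must satisfy three properties: every vertex lies in some bag; for every edge, both endpoints lie together in some bag; and for every vertex, the bags containing it form a connected subtree. Here bags containing vertex a are not connected in the tree, so the decomposition is invalid.

No — bags containing vertex a are not connected in the tree.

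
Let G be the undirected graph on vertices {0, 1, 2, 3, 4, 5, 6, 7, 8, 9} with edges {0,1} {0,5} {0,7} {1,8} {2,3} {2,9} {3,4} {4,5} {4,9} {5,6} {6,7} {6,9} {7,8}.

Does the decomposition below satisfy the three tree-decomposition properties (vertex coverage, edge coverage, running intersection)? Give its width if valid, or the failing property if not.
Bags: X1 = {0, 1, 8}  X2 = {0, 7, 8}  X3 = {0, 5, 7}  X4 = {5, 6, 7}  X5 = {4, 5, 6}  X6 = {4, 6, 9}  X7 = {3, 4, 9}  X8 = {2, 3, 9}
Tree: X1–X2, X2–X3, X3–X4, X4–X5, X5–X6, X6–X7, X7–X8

Checking the three conditions: (i) the bags cover all of {0, 1, 2, 3, 4, 5, 6, 7, 8, 9}; (ii) for each edge, some bag contains both endpoints; (iii) the bags containing any fixed vertex form a subtree. All hold, so the decomposition is valid with width 3 − 1 = 2.

Yes; width 2.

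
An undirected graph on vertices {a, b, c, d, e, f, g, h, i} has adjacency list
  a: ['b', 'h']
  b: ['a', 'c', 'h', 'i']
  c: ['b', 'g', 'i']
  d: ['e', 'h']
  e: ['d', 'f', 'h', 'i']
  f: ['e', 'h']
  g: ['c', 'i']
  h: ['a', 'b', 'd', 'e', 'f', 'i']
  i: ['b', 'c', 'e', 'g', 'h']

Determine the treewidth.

A width-2 tree decomposition is:
Bags: B1 = {b, h, i}  B2 = {b, c, i}  B3 = {e, h, i}  B4 = {c, g, i}  B5 = {d, e, h}  B6 = {a, b, h}  B7 = {e, f, h}
Tree: B1–B2, B1–B3, B2–B4, B3–B5, B1–B6, B3–B7
Each bag holds 3 vertices, so the decomposition has width 2, which upper-bounds the treewidth. Conversely, {c, g, i} is a clique of size 3, and the vertices of any clique must share a bag in every tree decomposition; so some bag has ≥ 3 vertices and tw(G) ≥ 2. Therefore the treewidth is 2.

2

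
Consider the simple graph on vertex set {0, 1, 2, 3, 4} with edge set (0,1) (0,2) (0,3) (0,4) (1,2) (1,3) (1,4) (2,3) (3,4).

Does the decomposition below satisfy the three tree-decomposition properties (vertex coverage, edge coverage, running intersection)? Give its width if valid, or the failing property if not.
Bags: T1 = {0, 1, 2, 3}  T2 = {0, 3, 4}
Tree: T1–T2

A tree decomposition must satisfy three properties: every vertex lies in some bag; for every edge, both endpoints lie together in some bag; and for every vertex, the bags containing it form a connected subtree. Here edge (1,4) lies in no bag, so the decomposition is invalid.

No — edge (1,4) lies in no bag.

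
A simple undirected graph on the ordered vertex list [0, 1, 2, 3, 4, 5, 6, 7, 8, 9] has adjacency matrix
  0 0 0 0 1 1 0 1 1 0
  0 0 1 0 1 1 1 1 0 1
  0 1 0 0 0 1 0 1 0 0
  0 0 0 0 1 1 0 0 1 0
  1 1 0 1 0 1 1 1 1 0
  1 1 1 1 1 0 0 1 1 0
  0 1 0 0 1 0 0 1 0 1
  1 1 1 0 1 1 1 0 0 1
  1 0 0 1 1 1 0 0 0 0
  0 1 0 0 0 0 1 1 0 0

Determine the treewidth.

3

A width-3 tree decomposition is:
Bags: B1 = {1, 4, 5, 7}  B2 = {1, 4, 6, 7}  B3 = {0, 4, 5, 7}  B4 = {0, 4, 5, 8}  B5 = {1, 6, 7, 9}  B6 = {1, 2, 5, 7}  B7 = {3, 4, 5, 8}
Tree: B1–B2, B1–B3, B3–B4, B2–B5, B1–B6, B4–B7
Each bag holds 4 vertices, so the decomposition has width 3, which upper-bounds the treewidth. On the other hand G contains the 4-clique {1, 6, 7, 9}. A clique must lie in a single bag of any decomposition, so no decomposition can have width below 3. The upper and lower bounds meet at 3, so that is the treewidth.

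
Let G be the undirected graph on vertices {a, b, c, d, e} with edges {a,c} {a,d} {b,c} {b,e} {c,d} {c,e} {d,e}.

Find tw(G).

A width-2 tree decomposition is:
Bags: B1 = {b, c, e}  B2 = {c, d, e}  B3 = {a, c, d}
Tree: B1–B2, B2–B3
Each bag holds 3 vertices, so the decomposition has width 2, which upper-bounds the treewidth. For the lower bound, the 3 vertices {c, d, e} are pairwise adjacent, and any tree decomposition puts a clique entirely inside one bag — forcing width ≥ 2. Combining the bounds, tw(G) = 2.

2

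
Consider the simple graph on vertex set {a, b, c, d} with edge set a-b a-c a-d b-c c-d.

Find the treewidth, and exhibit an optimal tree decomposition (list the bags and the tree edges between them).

Each bag holds 3 vertices, so the decomposition has width 2, which upper-bounds the treewidth. On the other hand G contains the 3-clique {a, c, d}. A clique must lie in a single bag of any decomposition, so no decomposition can have width below 2. Hence tw(G) = 2 exactly.

Treewidth 2.
One such decomposition:
Bags: B1 = {a, c, d}  B2 = {a, b, c}
Tree: B1–B2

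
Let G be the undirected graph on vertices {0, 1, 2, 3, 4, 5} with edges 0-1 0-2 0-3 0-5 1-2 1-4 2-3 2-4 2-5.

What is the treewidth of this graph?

A width-2 tree decomposition is:
Bags: B1 = {0, 2, 3}  B2 = {0, 1, 2}  B3 = {0, 2, 5}  B4 = {1, 2, 4}
Tree: B1–B2, B2–B3, B2–B4
Every bag has size at most 3, so the width is 3 − 1 = 2 and tw(G) ≤ 2. On the other hand G contains the 3-clique {0, 1, 2}. A clique must lie in a single bag of any decomposition, so no decomposition can have width below 2. Therefore the treewidth is 2.

2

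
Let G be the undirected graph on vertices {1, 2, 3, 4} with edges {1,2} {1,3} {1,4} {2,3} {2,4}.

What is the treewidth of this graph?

A width-2 tree decomposition is:
Bags: B1 = {1, 2, 3}  B2 = {1, 2, 4}
Tree: B1–B2
Every bag has size at most 3, so the width is 3 − 1 = 2 and tw(G) ≤ 2. For the lower bound, the 3 vertices {1, 2, 3} are pairwise adjacent, and any tree decomposition puts a clique entirely inside one bag — forcing width ≥ 2. Hence tw(G) = 2 exactly.

2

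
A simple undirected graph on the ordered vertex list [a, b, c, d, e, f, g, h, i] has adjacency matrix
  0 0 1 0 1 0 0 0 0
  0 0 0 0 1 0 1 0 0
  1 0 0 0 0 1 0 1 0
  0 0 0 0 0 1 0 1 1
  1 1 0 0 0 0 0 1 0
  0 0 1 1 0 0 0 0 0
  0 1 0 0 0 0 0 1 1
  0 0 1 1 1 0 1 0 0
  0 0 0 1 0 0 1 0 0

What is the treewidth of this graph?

3

A width-3 tree decomposition is:
Bags: B1 = {a, c, e, f}  B2 = {c, e, f, h}  B3 = {d, e, f, h}  B4 = {b, d, e, h}  B5 = {b, d, g, h}  B6 = {b, d, g, i}
Tree: B1–B2, B2–B3, B3–B4, B4–B5, B5–B6
Every bag has size at most 4, so the width is 4 − 1 = 3 and tw(G) ≤ 3. For the lower bound: the 4 vertex sets {a,c,f}, {e}, {h}, {b,d,g,i} are disjoint, each induces a connected subgraph, and every pair is joined by at least one edge of G. Contracting each set to a single vertex therefore yields K_{4} as a minor, and since treewidth is minor-monotone, tw(G) ≥ tw(K_{4}) = 3. The upper and lower bounds meet at 3, so that is the treewidth.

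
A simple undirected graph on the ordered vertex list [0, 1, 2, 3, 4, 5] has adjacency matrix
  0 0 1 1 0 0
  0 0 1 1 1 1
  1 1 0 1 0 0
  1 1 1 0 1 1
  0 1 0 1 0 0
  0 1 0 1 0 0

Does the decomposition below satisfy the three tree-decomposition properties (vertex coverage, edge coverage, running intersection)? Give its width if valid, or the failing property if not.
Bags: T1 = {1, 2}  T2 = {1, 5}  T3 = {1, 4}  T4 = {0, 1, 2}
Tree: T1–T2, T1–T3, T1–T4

No — vertex 3 appears in no bag.

A tree decomposition must satisfy three properties: every vertex lies in some bag; for every edge, both endpoints lie together in some bag; and for every vertex, the bags containing it form a connected subtree. Here vertex 3 appears in no bag, so the decomposition is invalid.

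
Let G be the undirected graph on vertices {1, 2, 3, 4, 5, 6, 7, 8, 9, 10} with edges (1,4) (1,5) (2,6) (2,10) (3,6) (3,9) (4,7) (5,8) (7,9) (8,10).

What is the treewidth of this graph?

2

A width-2 tree decomposition is:
Bags: B1 = {1, 4, 5}  B2 = {4, 5, 7}  B3 = {5, 7, 9}  B4 = {3, 5, 9}  B5 = {3, 5, 6}  B6 = {2, 5, 6}  B7 = {2, 5, 10}  B8 = {5, 8, 10}
Tree: B1–B2, B2–B3, B3–B4, B4–B5, B5–B6, B6–B7, B7–B8
The largest bag has 3 vertices, giving width 2; this decomposition certifies tw(G) ≤ 2. Since 5–1–4–7–9–3–6–2–10–8–5 is a cycle in G, G is not acyclic. Forests are exactly the graphs of treewidth ≤ 1, so tw(G) ≥ 2. The upper and lower bounds meet at 2, so that is the treewidth.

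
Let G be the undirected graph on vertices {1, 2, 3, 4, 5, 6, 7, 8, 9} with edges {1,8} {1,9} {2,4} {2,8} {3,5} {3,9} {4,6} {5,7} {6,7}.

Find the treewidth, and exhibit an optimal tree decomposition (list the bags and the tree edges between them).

Treewidth 2.
One such decomposition:
Bags: B1 = {3, 5, 7}  B2 = {3, 6, 7}  B3 = {3, 4, 6}  B4 = {2, 3, 4}  B5 = {2, 3, 8}  B6 = {1, 3, 8}  B7 = {1, 3, 9}
Tree: B1–B2, B2–B3, B3–B4, B4–B5, B5–B6, B6–B7

Each bag holds 3 vertices, so the decomposition has width 2, which upper-bounds the treewidth. The edges 3–5–7–6–4–2–8–1–9–3 form a cycle, so G is not a tree and its treewidth is at least 2. The upper and lower bounds meet at 2, so that is the treewidth.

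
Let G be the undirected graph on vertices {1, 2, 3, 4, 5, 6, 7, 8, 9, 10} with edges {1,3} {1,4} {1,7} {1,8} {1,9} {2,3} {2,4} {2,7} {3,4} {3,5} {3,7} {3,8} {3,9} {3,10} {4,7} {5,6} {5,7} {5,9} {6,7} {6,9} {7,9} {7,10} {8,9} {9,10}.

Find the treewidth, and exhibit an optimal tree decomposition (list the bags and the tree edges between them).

Treewidth 3.
Bags: B1 = {3, 5, 7, 9}  B2 = {1, 3, 7, 9}  B3 = {1, 3, 4, 7}  B4 = {2, 3, 4, 7}  B5 = {3, 7, 9, 10}  B6 = {5, 6, 7, 9}  B7 = {1, 3, 8, 9}
Tree: B1–B2, B2–B3, B3–B4, B1–B5, B1–B6, B2–B7

Every bag has size at most 4, so the width is 4 − 1 = 3 and tw(G) ≤ 3. Conversely, {1, 3, 8, 9} is a clique of size 4, and the vertices of any clique must share a bag in every tree decomposition; so some bag has ≥ 4 vertices and tw(G) ≥ 3. Combining the bounds, tw(G) = 3.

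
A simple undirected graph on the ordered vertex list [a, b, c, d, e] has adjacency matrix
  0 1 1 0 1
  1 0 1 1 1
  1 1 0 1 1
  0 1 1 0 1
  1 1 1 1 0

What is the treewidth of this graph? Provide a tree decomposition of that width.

Treewidth 3.
One such decomposition:
Bags: B1 = {b, c, d, e}  B2 = {a, b, c, e}
Tree: B1–B2

The largest bag has 4 vertices, giving width 3; this decomposition certifies tw(G) ≤ 3. On the other hand G contains the 4-clique {b, c, d, e}. A clique must lie in a single bag of any decomposition, so no decomposition can have width below 3. Therefore the treewidth is 3.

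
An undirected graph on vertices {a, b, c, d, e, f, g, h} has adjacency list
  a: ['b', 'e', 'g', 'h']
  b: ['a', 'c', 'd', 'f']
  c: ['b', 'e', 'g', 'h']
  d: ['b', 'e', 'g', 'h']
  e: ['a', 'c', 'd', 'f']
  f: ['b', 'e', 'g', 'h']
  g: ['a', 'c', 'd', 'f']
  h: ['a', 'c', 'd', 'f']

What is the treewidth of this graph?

4

A width-4 tree decomposition is:
Bags: B1 = {a, c, d, f, g}  B2 = {a, c, d, e, f}  B3 = {a, b, c, d, f}  B4 = {a, c, d, f, h}
Tree: B1–B2, B2–B3, B3–B4
Every bag has size at most 5, so the width is 5 − 1 = 4 and tw(G) ≤ 4. For the lower bound: the 5 vertex sets {c,g}, {a,e}, {b,d}, {f}, {h} are disjoint, each induces a connected subgraph, and every pair is joined by at least one edge of G. Contracting each set to a single vertex therefore yields K_{5} as a minor, and since treewidth is minor-monotone, tw(G) ≥ tw(K_{5}) = 4. Hence tw(G) = 4 exactly.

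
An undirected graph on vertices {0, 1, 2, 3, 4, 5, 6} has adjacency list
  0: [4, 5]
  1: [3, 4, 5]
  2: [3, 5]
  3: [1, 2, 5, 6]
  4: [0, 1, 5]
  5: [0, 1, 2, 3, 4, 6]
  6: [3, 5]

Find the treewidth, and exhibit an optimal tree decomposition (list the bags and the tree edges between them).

Treewidth 2.
One such decomposition:
Bags: B1 = {1, 4, 5}  B2 = {1, 3, 5}  B3 = {3, 5, 6}  B4 = {2, 3, 5}  B5 = {0, 4, 5}
Tree: B1–B2, B2–B3, B2–B4, B1–B5

Every bag has size at most 3, so the width is 3 − 1 = 2 and tw(G) ≤ 2. For the lower bound, the 3 vertices {0, 4, 5} are pairwise adjacent, and any tree decomposition puts a clique entirely inside one bag — forcing width ≥ 2. The upper and lower bounds meet at 2, so that is the treewidth.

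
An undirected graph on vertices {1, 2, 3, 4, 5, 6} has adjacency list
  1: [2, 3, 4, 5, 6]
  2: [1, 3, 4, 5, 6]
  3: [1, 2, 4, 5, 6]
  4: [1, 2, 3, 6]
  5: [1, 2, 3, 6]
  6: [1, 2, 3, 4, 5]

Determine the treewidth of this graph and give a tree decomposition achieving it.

Each bag holds 5 vertices, so the decomposition has width 4, which upper-bounds the treewidth. On the other hand G contains the 5-clique {1, 2, 3, 4, 6}. A clique must lie in a single bag of any decomposition, so no decomposition can have width below 4. The upper and lower bounds meet at 4, so that is the treewidth.

Treewidth 4.
Bags: B1 = {1, 2, 3, 4, 6}  B2 = {1, 2, 3, 5, 6}
Tree: B1–B2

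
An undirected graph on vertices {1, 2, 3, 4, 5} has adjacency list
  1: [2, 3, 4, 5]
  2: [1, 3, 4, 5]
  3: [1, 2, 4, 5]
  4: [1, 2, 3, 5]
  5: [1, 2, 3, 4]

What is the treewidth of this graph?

A width-4 tree decomposition is:
Bags: B1 = {1, 2, 3, 4, 5}
Tree: (single bag)
A single bag containing all 5 vertices is trivially a valid decomposition of width 4. On the other hand G contains the 5-clique {1, 2, 3, 4, 5}. A clique must lie in a single bag of any decomposition, so no decomposition can have width below 4. Hence tw(G) = 4 exactly.

4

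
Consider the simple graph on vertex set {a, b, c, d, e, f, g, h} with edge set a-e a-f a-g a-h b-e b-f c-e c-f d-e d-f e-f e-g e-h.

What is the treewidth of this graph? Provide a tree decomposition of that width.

Treewidth 2.
Bags: B1 = {d, e, f}  B2 = {a, e, f}  B3 = {c, e, f}  B4 = {a, e, g}  B5 = {a, e, h}  B6 = {b, e, f}
Tree: B1–B2, B2–B3, B2–B4, B2–B5, B3–B6

Each bag holds 3 vertices, so the decomposition has width 2, which upper-bounds the treewidth. On the other hand G contains the 3-clique {a, e, g}. A clique must lie in a single bag of any decomposition, so no decomposition can have width below 2. Hence tw(G) = 2 exactly.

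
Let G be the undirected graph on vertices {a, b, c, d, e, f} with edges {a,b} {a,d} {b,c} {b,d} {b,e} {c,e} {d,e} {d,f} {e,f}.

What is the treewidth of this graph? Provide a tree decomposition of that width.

Treewidth 2.
Bags: B1 = {b, d, e}  B2 = {d, e, f}  B3 = {a, b, d}  B4 = {b, c, e}
Tree: B1–B2, B1–B3, B1–B4

Every bag has size at most 3, so the width is 3 − 1 = 2 and tw(G) ≤ 2. Conversely, {d, e, f} is a clique of size 3, and the vertices of any clique must share a bag in every tree decomposition; so some bag has ≥ 3 vertices and tw(G) ≥ 2. Hence tw(G) = 2 exactly.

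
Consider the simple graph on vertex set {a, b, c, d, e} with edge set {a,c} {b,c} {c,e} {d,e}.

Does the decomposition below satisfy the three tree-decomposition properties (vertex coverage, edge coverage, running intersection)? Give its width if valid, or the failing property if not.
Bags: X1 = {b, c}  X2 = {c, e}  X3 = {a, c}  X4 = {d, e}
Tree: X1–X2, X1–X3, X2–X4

Yes; width 1.

Checking the three conditions: (i) the bags cover all of {a, b, c, d, e}; (ii) for each edge, some bag contains both endpoints; (iii) the bags containing any fixed vertex form a subtree. All hold, so the decomposition is valid with width 2 − 1 = 1.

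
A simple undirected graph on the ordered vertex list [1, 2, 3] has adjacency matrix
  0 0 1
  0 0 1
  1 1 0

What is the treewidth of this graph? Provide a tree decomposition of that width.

The largest bag has 2 vertices, giving width 1; this decomposition certifies tw(G) ≤ 1. G has an edge, so its treewidth is at least 1. Combining the bounds, tw(G) = 1.

Treewidth 1.
One optimal decomposition is:
Bags: B1 = {1, 3}  B2 = {2, 3}
Tree: B1–B2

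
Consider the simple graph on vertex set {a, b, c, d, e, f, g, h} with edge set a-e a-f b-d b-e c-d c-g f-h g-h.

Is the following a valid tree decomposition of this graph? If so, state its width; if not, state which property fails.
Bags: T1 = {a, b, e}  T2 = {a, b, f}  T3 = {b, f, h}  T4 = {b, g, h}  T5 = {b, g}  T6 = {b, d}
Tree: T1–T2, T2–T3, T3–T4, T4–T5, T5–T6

A tree decomposition must satisfy three properties: every vertex lies in some bag; for every edge, both endpoints lie together in some bag; and for every vertex, the bags containing it form a connected subtree. Here vertex c appears in no bag, so the decomposition is invalid.

No — vertex c appears in no bag.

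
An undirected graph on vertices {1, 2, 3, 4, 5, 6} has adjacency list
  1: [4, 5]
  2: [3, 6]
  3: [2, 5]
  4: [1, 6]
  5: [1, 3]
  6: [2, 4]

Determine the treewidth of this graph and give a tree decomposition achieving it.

The largest bag has 3 vertices, giving width 2; this decomposition certifies tw(G) ≤ 2. Since 3–2–6–4–1–5–3 is a cycle in G, G is not acyclic. Forests are exactly the graphs of treewidth ≤ 1, so tw(G) ≥ 2. Combining the bounds, tw(G) = 2.

Treewidth 2.
Bags: B1 = {2, 3, 6}  B2 = {3, 4, 6}  B3 = {1, 3, 4}  B4 = {1, 3, 5}
Tree: B1–B2, B2–B3, B3–B4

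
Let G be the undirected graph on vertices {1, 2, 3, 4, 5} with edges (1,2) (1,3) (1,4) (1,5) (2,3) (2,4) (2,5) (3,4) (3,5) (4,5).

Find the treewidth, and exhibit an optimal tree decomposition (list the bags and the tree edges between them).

A single bag containing all 5 vertices is trivially a valid decomposition of width 4. On the other hand G contains the 5-clique {1, 2, 3, 4, 5}. A clique must lie in a single bag of any decomposition, so no decomposition can have width below 4. Hence tw(G) = 4 exactly.

Treewidth 4.
One optimal decomposition is:
Bags: B1 = {1, 2, 3, 4, 5}
Tree: (single bag)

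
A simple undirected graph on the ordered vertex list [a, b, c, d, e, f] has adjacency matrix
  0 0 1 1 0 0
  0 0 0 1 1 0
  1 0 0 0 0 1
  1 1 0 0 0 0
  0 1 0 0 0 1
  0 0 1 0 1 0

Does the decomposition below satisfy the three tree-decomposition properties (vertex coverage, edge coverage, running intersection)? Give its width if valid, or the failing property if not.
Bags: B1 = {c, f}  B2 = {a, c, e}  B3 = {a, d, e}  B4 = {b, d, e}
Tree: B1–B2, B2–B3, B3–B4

A tree decomposition must satisfy three properties: every vertex lies in some bag; for every edge, both endpoints lie together in some bag; and for every vertex, the bags containing it form a connected subtree. Here edge (e,f) lies in no bag, so the decomposition is invalid.

No — edge (e,f) lies in no bag.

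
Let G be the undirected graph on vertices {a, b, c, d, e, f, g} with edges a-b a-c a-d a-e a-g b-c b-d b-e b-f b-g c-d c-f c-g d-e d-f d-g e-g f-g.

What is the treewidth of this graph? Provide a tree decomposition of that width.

Each bag holds 5 vertices, so the decomposition has width 4, which upper-bounds the treewidth. On the other hand G contains the 5-clique {b, c, d, f, g}. A clique must lie in a single bag of any decomposition, so no decomposition can have width below 4. The upper and lower bounds meet at 4, so that is the treewidth.

Treewidth 4.
Bags: B1 = {a, b, c, d, g}  B2 = {b, c, d, f, g}  B3 = {a, b, d, e, g}
Tree: B1–B2, B1–B3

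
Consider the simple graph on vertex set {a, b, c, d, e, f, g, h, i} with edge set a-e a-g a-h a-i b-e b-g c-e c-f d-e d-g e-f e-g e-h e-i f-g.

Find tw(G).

A width-2 tree decomposition is:
Bags: B1 = {d, e, g}  B2 = {e, f, g}  B3 = {a, e, g}  B4 = {a, e, h}  B5 = {a, e, i}  B6 = {c, e, f}  B7 = {b, e, g}
Tree: B1–B2, B1–B3, B3–B4, B3–B5, B2–B6, B3–B7
Each bag holds 3 vertices, so the decomposition has width 2, which upper-bounds the treewidth. Conversely, {d, e, g} is a clique of size 3, and the vertices of any clique must share a bag in every tree decomposition; so some bag has ≥ 3 vertices and tw(G) ≥ 2. The upper and lower bounds meet at 2, so that is the treewidth.

2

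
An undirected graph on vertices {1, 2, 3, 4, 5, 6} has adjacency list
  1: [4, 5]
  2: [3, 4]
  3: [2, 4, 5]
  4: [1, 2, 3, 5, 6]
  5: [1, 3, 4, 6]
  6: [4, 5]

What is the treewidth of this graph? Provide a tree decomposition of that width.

Treewidth 2.
One such decomposition:
Bags: B1 = {2, 3, 4}  B2 = {3, 4, 5}  B3 = {1, 4, 5}  B4 = {4, 5, 6}
Tree: B1–B2, B2–B3, B2–B4

The largest bag has 3 vertices, giving width 2; this decomposition certifies tw(G) ≤ 2. On the other hand G contains the 3-clique {2, 3, 4}. A clique must lie in a single bag of any decomposition, so no decomposition can have width below 2. The upper and lower bounds meet at 2, so that is the treewidth.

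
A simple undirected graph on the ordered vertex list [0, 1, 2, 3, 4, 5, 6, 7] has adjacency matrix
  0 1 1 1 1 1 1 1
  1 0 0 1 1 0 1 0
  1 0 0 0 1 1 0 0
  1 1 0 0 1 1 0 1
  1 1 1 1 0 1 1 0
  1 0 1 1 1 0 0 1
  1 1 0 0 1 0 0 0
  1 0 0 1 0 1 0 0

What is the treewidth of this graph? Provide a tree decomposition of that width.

Each bag holds 4 vertices, so the decomposition has width 3, which upper-bounds the treewidth. On the other hand G contains the 4-clique {0, 1, 3, 4}. A clique must lie in a single bag of any decomposition, so no decomposition can have width below 3. Hence tw(G) = 3 exactly.

Treewidth 3.
One such decomposition:
Bags: B1 = {0, 3, 4, 5}  B2 = {0, 2, 4, 5}  B3 = {0, 1, 3, 4}  B4 = {0, 3, 5, 7}  B5 = {0, 1, 4, 6}
Tree: B1–B2, B1–B3, B1–B4, B3–B5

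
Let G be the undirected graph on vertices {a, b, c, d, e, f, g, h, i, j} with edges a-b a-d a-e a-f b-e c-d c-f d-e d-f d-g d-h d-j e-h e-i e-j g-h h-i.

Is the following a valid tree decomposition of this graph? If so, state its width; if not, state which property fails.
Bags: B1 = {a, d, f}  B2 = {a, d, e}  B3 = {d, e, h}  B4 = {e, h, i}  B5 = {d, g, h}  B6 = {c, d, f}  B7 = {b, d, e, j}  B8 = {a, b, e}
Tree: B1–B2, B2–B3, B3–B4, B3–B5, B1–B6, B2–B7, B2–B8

A tree decomposition must satisfy three properties: every vertex lies in some bag; for every edge, both endpoints lie together in some bag; and for every vertex, the bags containing it form a connected subtree. Here bags containing vertex b are not connected in the tree, so the decomposition is invalid.

No — bags containing vertex b are not connected in the tree.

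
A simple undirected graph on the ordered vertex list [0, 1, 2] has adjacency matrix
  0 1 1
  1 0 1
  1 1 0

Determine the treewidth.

A width-2 tree decomposition is:
Bags: B1 = {0, 1, 2}
Tree: (single bag)
With just one bag of size 3, the width is 3 − 1 = 2, so tw(G) ≤ 2. On the other hand G contains the 3-clique {0, 1, 2}. A clique must lie in a single bag of any decomposition, so no decomposition can have width below 2. The upper and lower bounds meet at 2, so that is the treewidth.

2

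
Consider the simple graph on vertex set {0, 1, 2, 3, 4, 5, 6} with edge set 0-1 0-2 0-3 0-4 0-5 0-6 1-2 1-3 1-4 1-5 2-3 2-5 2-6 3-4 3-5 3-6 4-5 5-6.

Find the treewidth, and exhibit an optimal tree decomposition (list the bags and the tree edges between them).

Treewidth 4.
Bags: B1 = {0, 1, 2, 3, 5}  B2 = {0, 2, 3, 5, 6}  B3 = {0, 1, 3, 4, 5}
Tree: B1–B2, B1–B3

Every bag has size at most 5, so the width is 5 − 1 = 4 and tw(G) ≤ 4. On the other hand G contains the 5-clique {0, 1, 2, 3, 5}. A clique must lie in a single bag of any decomposition, so no decomposition can have width below 4. The upper and lower bounds meet at 4, so that is the treewidth.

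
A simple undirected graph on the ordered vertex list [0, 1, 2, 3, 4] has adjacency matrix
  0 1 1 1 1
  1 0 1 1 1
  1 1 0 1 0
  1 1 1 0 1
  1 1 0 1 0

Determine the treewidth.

A width-3 tree decomposition is:
Bags: B1 = {0, 1, 2, 3}  B2 = {0, 1, 3, 4}
Tree: B1–B2
Every bag has size at most 4, so the width is 4 − 1 = 3 and tw(G) ≤ 3. For the lower bound, the 4 vertices {0, 1, 2, 3} are pairwise adjacent, and any tree decomposition puts a clique entirely inside one bag — forcing width ≥ 3. Combining the bounds, tw(G) = 3.

3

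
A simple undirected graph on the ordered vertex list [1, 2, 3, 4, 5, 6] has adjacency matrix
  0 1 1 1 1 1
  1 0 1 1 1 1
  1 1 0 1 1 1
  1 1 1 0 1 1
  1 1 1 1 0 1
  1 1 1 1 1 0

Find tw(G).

A width-5 tree decomposition is:
Bags: B1 = {1, 2, 3, 4, 5, 6}
Tree: (single bag)
With just one bag of size 6, the width is 6 − 1 = 5, so tw(G) ≤ 5. For the lower bound, the 6 vertices {1, 2, 3, 4, 5, 6} are pairwise adjacent, and any tree decomposition puts a clique entirely inside one bag — forcing width ≥ 5. Hence tw(G) = 5 exactly.

5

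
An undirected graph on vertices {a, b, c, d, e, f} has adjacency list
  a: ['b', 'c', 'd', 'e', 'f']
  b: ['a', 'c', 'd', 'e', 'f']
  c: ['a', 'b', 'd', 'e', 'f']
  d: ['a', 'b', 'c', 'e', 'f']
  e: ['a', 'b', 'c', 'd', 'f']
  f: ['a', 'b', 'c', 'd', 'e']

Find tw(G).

5

A width-5 tree decomposition is:
Bags: B1 = {a, b, c, d, e, f}
Tree: (single bag)
With just one bag of size 6, the width is 6 − 1 = 5, so tw(G) ≤ 5. On the other hand G contains the 6-clique {a, b, c, d, e, f}. A clique must lie in a single bag of any decomposition, so no decomposition can have width below 5. Combining the bounds, tw(G) = 5.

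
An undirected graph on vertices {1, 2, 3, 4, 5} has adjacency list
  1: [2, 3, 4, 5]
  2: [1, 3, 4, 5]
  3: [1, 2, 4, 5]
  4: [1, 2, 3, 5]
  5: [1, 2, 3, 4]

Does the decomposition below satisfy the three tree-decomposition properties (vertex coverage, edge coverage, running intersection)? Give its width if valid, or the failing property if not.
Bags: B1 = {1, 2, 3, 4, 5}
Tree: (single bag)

Yes; width 4.

Checking the three conditions: (i) the bags cover all of {1, 2, 3, 4, 5}; (ii) for each edge, some bag contains both endpoints; (iii) the bags containing any fixed vertex form a subtree. All hold, so the decomposition is valid with width 5 − 1 = 4.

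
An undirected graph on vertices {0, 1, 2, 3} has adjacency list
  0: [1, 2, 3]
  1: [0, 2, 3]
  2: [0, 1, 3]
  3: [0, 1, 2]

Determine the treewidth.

3

A width-3 tree decomposition is:
Bags: B1 = {0, 1, 2, 3}
Tree: (single bag)
A single bag containing all 4 vertices is trivially a valid decomposition of width 3. On the other hand G contains the 4-clique {0, 1, 2, 3}. A clique must lie in a single bag of any decomposition, so no decomposition can have width below 3. Combining the bounds, tw(G) = 3.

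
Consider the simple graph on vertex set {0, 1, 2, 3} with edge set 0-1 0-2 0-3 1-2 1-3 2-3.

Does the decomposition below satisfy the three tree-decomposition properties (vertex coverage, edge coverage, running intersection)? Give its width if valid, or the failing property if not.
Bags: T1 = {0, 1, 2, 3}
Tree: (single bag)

Yes; width 3.

Every vertex of G appears in some bag (union = {0, 1, 2, 3}); every edge is covered by a bag; and for each vertex v the set of bags containing v is connected in the bag tree. The decomposition is therefore valid. The largest bag has 4 vertices, so the width is 3.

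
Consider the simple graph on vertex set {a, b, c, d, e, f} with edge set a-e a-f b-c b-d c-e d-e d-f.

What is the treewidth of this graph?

2

A width-2 tree decomposition is:
Bags: B1 = {b, c, d}  B2 = {c, d, e}  B3 = {d, e, f}  B4 = {a, e, f}
Tree: B1–B2, B2–B3, B3–B4
The largest bag has 3 vertices, giving width 2; this decomposition certifies tw(G) ≤ 2. The edges b–c–e–d–b form a cycle, so G is not a tree and its treewidth is at least 2. Therefore the treewidth is 2.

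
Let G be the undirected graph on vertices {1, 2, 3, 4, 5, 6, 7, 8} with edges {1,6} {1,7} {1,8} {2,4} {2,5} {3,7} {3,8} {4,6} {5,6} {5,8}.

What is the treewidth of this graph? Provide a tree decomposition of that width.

Treewidth 2.
One such decomposition:
Bags: B1 = {1, 3, 7}  B2 = {1, 3, 8}  B3 = {1, 6, 8}  B4 = {5, 6, 8}  B5 = {4, 5, 6}  B6 = {2, 4, 5}
Tree: B1–B2, B2–B3, B3–B4, B4–B5, B5–B6

Each bag holds 3 vertices, so the decomposition has width 2, which upper-bounds the treewidth. For the lower bound, G contains the cycle 7–3–8–1–7, so G is not a forest; only forests have treewidth ≤ 1, hence tw(G) ≥ 2. Combining the bounds, tw(G) = 2.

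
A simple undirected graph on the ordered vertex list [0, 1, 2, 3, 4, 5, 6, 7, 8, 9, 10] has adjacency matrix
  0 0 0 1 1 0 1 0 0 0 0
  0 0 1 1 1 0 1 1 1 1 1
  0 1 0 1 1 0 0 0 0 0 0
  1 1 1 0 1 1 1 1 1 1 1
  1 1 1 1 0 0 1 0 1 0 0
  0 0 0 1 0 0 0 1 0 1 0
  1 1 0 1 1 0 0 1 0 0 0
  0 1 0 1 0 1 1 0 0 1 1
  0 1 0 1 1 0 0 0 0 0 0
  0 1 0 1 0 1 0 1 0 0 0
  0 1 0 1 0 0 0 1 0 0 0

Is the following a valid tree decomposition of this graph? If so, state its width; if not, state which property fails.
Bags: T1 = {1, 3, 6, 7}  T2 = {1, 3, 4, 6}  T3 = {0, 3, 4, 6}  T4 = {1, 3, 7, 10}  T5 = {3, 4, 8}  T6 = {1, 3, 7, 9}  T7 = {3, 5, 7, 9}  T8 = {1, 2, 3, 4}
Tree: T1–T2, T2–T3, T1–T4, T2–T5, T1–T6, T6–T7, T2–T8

No — edge (1,8) lies in no bag.

A tree decomposition must satisfy three properties: every vertex lies in some bag; for every edge, both endpoints lie together in some bag; and for every vertex, the bags containing it form a connected subtree. Here edge (1,8) lies in no bag, so the decomposition is invalid.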